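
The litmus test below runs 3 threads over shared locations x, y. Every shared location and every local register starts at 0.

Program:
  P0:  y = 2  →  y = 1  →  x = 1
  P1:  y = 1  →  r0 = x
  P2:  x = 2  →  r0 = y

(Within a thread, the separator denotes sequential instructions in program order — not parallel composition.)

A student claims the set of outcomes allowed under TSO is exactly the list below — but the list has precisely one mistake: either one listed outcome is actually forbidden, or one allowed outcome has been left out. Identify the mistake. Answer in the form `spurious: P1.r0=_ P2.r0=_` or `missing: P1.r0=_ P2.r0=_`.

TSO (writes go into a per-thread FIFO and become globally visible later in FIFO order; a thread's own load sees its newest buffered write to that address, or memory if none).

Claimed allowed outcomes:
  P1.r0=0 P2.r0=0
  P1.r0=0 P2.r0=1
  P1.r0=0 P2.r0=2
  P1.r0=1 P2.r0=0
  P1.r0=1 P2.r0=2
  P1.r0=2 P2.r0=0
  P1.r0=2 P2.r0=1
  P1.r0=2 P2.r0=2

outcome vector order: (P1.r0,P2.r0)
under TSO → 00 01 02 10 11 12 20 21 22
TSO∖claimed = {11}

missing: P1.r0=1 P2.r0=1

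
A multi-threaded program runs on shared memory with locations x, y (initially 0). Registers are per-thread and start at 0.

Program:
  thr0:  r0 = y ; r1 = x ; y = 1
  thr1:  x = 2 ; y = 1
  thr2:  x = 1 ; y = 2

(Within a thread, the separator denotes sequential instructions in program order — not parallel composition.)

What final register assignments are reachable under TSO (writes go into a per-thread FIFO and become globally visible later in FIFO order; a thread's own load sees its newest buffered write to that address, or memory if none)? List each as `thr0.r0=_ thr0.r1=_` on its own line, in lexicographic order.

outcome vector order: (thr0.r0,thr0.r1)
|TSO outcomes| = 7

thr0.r0=0 thr0.r1=0
thr0.r0=0 thr0.r1=1
thr0.r0=0 thr0.r1=2
thr0.r0=1 thr0.r1=1
thr0.r0=1 thr0.r1=2
thr0.r0=2 thr0.r1=1
thr0.r0=2 thr0.r1=2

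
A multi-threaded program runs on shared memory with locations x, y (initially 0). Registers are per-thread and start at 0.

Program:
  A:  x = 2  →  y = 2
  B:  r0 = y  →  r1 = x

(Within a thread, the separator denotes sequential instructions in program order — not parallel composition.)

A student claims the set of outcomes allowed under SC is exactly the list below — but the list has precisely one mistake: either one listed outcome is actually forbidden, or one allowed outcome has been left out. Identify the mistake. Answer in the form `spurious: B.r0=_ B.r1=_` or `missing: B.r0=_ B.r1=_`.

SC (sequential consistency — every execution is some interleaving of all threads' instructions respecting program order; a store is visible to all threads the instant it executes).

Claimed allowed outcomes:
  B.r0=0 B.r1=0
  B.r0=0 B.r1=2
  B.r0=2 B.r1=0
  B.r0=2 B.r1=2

spurious: B.r0=2 B.r1=0

outcome vector order: (B.r0,B.r1)
[SC] allowed = {00; 02; 22}
claimed∖SC = {20}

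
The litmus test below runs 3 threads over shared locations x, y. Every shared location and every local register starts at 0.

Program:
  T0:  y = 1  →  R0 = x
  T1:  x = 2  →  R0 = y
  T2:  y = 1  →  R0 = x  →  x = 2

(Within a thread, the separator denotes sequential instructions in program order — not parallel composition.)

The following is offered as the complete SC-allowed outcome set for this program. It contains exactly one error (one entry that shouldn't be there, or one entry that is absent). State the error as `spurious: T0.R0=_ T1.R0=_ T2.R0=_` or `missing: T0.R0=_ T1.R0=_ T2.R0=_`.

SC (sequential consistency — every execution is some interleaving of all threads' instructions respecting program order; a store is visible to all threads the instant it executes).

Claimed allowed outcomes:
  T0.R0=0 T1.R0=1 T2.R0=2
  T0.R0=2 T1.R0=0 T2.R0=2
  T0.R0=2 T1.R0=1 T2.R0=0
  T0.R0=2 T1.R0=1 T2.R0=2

outcome vector order: (T0.R0,T1.R0,T2.R0)
SC (5): 0/1/0 0/1/2 2/0/2 2/1/0 2/1/2
SC∖claimed = {0/1/0}

missing: T0.R0=0 T1.R0=1 T2.R0=0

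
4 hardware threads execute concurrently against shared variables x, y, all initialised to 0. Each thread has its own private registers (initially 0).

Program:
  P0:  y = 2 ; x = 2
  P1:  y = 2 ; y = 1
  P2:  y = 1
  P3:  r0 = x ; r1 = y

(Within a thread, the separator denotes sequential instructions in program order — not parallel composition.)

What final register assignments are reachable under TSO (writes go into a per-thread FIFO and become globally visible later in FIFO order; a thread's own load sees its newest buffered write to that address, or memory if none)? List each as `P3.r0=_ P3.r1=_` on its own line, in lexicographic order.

outcome vector order: (P3.r0,P3.r1)
|TSO outcomes| = 5

P3.r0=0 P3.r1=0
P3.r0=0 P3.r1=1
P3.r0=0 P3.r1=2
P3.r0=2 P3.r1=1
P3.r0=2 P3.r1=2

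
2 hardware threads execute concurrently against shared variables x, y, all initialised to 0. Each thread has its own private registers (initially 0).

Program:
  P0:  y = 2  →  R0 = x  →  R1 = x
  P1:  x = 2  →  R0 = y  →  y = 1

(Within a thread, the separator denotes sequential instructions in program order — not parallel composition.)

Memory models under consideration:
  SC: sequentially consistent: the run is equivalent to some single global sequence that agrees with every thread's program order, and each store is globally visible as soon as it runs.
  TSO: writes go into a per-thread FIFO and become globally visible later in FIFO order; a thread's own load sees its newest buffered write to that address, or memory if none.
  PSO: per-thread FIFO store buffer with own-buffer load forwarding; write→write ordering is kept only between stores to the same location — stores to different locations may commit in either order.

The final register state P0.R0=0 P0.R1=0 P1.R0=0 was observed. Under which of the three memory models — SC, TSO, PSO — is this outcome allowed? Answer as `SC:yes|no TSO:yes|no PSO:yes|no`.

outcome vector order: (P0.R0,P0.R1,P1.R0)
under SC → 0/0/2; 0/2/2; 2/2/0; 2/2/2
under TSO → 0/0/0; 0/0/2; 0/2/0; 0/2/2; 2/2/0; 2/2/2
under PSO → 0/0/0; 0/0/2; 0/2/0; 0/2/2; 2/2/0; 2/2/2
target 0/0/0 ∈ {TSO,PSO}

SC:no TSO:yes PSO:yes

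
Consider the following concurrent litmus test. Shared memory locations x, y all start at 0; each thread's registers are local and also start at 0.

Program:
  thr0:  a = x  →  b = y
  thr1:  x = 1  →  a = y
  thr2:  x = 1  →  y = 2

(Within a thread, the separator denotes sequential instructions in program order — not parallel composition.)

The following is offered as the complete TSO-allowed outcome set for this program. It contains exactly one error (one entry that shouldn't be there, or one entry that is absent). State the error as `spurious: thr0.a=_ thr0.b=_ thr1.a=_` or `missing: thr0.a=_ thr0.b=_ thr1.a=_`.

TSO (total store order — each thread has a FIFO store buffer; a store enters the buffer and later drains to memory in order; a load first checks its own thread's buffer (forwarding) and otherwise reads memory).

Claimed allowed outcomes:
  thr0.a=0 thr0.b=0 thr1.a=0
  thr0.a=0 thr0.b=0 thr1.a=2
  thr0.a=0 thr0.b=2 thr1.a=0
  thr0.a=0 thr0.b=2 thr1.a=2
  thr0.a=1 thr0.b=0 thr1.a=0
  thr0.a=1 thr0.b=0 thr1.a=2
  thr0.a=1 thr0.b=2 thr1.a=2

missing: thr0.a=1 thr0.b=2 thr1.a=0

outcome vector order: (thr0.a,thr0.b,thr1.a)
TSO (8): 000 002 020 022 100 102 120 122
TSO∖claimed = {120}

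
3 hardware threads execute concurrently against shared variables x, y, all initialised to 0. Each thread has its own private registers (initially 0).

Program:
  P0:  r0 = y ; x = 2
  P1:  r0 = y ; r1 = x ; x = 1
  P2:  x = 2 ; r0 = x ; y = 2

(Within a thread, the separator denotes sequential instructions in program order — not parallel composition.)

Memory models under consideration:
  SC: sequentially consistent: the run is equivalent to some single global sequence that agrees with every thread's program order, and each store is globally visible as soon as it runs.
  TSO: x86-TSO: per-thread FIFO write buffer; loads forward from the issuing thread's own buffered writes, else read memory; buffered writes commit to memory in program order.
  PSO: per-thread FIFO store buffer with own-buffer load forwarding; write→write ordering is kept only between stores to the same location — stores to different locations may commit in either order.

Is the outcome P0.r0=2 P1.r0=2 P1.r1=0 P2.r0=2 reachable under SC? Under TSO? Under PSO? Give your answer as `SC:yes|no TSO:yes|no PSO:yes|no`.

SC:no TSO:no PSO:yes

outcome vector order: (P0.r0,P1.r0,P1.r1,P2.r0)
SC: 10 outcomes — {0001; 0002; 0021; 0022; 0222; 2001; 2002; 2021; 2022; 2222}
TSO: 10 outcomes — {0001; 0002; 0021; 0022; 0222; 2001; 2002; 2021; 2022; 2222}
PSO: 12 outcomes — {0001; 0002; 0021; 0022; 0202; 0222; 2001; 2002; 2021; 2022; 2202; 2222}
target 2202 ∈ {PSO}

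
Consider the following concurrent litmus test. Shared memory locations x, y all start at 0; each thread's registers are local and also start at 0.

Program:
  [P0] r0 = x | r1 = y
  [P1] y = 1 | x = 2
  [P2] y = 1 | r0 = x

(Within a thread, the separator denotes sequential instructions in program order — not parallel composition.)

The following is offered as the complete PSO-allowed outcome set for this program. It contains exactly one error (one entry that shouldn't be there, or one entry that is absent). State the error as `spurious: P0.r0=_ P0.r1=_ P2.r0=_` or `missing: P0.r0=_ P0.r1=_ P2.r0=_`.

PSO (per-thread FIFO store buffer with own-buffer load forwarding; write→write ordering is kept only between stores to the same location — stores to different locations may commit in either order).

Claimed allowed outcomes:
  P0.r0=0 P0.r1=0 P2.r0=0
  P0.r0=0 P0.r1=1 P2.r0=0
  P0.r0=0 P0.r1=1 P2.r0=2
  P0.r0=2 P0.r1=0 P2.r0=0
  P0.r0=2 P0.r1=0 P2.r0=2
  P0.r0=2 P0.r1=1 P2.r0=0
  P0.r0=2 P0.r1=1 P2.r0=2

missing: P0.r0=0 P0.r1=0 P2.r0=2

outcome vector order: (P0.r0,P0.r1,P2.r0)
PSO (8): <0 0 0>, <0 0 2>, <0 1 0>, <0 1 2>, <2 0 0>, <2 0 2>, <2 1 0>, <2 1 2>
PSO∖claimed = {<0 0 2>}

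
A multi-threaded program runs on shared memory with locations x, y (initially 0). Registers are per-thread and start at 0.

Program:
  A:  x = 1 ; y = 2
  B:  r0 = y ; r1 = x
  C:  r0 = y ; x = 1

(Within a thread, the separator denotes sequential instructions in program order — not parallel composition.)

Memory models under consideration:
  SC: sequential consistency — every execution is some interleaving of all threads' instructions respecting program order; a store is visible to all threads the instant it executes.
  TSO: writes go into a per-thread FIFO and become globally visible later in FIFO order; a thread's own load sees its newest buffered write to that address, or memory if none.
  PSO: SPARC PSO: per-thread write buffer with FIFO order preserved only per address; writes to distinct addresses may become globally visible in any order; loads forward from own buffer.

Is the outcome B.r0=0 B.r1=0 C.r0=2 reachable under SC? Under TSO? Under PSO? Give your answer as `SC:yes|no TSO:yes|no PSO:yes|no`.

outcome vector order: (B.r0,B.r1,C.r0)
SC (6): (0,0,0) (0,0,2) (0,1,0) (0,1,2) (2,1,0) (2,1,2)
TSO (6): (0,0,0) (0,0,2) (0,1,0) (0,1,2) (2,1,0) (2,1,2)
PSO (8): (0,0,0) (0,0,2) (0,1,0) (0,1,2) (2,0,0) (2,0,2) (2,1,0) (2,1,2)
target (0,0,2) ∈ {SC,TSO,PSO}

SC:yes TSO:yes PSO:yes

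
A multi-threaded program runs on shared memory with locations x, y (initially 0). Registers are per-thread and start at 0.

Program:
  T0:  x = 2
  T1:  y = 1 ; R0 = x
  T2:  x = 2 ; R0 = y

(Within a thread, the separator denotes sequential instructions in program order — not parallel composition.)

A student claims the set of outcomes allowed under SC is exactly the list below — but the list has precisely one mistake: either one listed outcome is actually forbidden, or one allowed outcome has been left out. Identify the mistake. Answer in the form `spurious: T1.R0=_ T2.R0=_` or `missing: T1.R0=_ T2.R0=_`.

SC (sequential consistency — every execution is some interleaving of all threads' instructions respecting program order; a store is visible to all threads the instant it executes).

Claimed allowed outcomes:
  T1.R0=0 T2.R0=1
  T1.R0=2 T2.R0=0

outcome vector order: (T1.R0,T2.R0)
SC: 3 outcomes — {0/1; 2/0; 2/1}
SC∖claimed = {2/1}

missing: T1.R0=2 T2.R0=1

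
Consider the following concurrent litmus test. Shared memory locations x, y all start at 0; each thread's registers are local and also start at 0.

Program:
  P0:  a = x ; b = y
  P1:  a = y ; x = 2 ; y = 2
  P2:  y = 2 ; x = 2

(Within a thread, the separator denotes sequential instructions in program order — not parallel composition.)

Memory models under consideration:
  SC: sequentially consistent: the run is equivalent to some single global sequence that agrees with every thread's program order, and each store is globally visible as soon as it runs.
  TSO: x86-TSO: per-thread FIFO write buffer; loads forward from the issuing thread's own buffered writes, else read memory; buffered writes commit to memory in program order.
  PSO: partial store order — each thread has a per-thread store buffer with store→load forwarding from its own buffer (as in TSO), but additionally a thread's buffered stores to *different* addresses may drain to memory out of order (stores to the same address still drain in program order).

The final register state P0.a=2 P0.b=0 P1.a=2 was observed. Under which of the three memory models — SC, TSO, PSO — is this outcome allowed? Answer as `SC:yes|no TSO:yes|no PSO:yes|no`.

outcome vector order: (P0.a,P0.b,P1.a)
under SC → <0 0 0>, <0 0 2>, <0 2 0>, <0 2 2>, <2 0 0>, <2 2 0>, <2 2 2>
under TSO → <0 0 0>, <0 0 2>, <0 2 0>, <0 2 2>, <2 0 0>, <2 2 0>, <2 2 2>
under PSO → <0 0 0>, <0 0 2>, <0 2 0>, <0 2 2>, <2 0 0>, <2 0 2>, <2 2 0>, <2 2 2>
target <2 0 2> ∈ {PSO}

SC:no TSO:no PSO:yes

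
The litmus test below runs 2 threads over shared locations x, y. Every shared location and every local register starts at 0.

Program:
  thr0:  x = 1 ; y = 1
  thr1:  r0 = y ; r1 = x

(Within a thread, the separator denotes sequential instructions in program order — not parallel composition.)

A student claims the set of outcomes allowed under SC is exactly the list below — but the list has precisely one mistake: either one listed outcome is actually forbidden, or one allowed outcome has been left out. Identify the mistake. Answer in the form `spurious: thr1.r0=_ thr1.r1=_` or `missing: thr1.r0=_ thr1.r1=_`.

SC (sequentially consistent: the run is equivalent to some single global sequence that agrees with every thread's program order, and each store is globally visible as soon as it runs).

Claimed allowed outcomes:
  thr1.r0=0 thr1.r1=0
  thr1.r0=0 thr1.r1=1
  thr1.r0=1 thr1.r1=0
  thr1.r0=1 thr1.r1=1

outcome vector order: (thr1.r0,thr1.r1)
SC: 3 outcomes — {<0 0>; <0 1>; <1 1>}
claimed∖SC = {<1 0>}

spurious: thr1.r0=1 thr1.r1=0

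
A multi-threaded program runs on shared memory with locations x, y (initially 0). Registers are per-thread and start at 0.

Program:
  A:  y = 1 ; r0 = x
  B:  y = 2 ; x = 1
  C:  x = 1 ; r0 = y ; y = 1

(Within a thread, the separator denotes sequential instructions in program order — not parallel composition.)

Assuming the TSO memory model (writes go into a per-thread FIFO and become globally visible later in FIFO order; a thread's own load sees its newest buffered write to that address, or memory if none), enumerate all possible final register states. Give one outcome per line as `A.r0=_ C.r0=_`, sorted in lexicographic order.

outcome vector order: (A.r0,C.r0)
|TSO outcomes| = 6

A.r0=0 C.r0=0
A.r0=0 C.r0=1
A.r0=0 C.r0=2
A.r0=1 C.r0=0
A.r0=1 C.r0=1
A.r0=1 C.r0=2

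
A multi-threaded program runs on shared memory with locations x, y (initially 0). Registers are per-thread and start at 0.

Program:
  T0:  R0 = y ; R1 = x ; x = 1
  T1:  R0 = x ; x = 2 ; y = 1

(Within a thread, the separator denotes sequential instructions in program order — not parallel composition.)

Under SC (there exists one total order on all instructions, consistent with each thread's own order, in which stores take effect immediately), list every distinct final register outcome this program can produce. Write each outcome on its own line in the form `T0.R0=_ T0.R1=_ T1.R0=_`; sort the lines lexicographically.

T0.R0=0 T0.R1=0 T1.R0=0
T0.R0=0 T0.R1=0 T1.R0=1
T0.R0=0 T0.R1=2 T1.R0=0
T0.R0=1 T0.R1=2 T1.R0=0

outcome vector order: (T0.R0,T0.R1,T1.R0)
|SC outcomes| = 4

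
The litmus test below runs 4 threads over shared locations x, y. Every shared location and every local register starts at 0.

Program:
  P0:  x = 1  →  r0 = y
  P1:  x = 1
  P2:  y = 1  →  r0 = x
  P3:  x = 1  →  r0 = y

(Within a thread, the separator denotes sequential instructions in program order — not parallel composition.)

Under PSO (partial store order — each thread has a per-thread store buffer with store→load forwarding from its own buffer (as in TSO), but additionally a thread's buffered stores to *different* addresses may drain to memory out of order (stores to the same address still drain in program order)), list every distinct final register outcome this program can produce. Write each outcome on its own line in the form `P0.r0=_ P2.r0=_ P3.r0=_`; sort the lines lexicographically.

outcome vector order: (P0.r0,P2.r0,P3.r0)
|PSO outcomes| = 8

P0.r0=0 P2.r0=0 P3.r0=0
P0.r0=0 P2.r0=0 P3.r0=1
P0.r0=0 P2.r0=1 P3.r0=0
P0.r0=0 P2.r0=1 P3.r0=1
P0.r0=1 P2.r0=0 P3.r0=0
P0.r0=1 P2.r0=0 P3.r0=1
P0.r0=1 P2.r0=1 P3.r0=0
P0.r0=1 P2.r0=1 P3.r0=1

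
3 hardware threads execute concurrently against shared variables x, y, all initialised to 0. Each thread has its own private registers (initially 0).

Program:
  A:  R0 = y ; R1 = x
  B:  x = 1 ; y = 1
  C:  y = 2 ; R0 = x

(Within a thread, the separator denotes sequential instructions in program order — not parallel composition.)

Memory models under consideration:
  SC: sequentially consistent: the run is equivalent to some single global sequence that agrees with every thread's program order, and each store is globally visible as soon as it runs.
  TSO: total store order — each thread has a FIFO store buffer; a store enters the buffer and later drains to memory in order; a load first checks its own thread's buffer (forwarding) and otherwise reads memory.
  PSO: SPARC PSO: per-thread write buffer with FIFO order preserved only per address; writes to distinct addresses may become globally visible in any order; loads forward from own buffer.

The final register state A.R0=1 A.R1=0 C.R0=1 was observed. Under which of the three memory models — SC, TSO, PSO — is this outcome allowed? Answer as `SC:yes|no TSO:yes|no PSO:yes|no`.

SC:no TSO:no PSO:yes

outcome vector order: (A.R0,A.R1,C.R0)
[SC] allowed = {(0,0,0); (0,0,1); (0,1,0); (0,1,1); (1,1,0); (1,1,1); (2,0,0); (2,0,1); (2,1,0); (2,1,1)}
[TSO] allowed = {(0,0,0); (0,0,1); (0,1,0); (0,1,1); (1,1,0); (1,1,1); (2,0,0); (2,0,1); (2,1,0); (2,1,1)}
[PSO] allowed = {(0,0,0); (0,0,1); (0,1,0); (0,1,1); (1,0,0); (1,0,1); (1,1,0); (1,1,1); (2,0,0); (2,0,1); (2,1,0); (2,1,1)}
target (1,0,1) ∈ {PSO}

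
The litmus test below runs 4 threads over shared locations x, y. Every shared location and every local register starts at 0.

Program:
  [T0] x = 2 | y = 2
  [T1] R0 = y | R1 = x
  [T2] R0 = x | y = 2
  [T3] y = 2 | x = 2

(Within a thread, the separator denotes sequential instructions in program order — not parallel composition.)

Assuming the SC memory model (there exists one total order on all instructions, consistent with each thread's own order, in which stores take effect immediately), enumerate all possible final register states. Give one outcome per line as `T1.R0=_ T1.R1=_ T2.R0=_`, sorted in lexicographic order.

T1.R0=0 T1.R1=0 T2.R0=0
T1.R0=0 T1.R1=0 T2.R0=2
T1.R0=0 T1.R1=2 T2.R0=0
T1.R0=0 T1.R1=2 T2.R0=2
T1.R0=2 T1.R1=0 T2.R0=0
T1.R0=2 T1.R1=0 T2.R0=2
T1.R0=2 T1.R1=2 T2.R0=0
T1.R0=2 T1.R1=2 T2.R0=2

outcome vector order: (T1.R0,T1.R1,T2.R0)
|SC outcomes| = 8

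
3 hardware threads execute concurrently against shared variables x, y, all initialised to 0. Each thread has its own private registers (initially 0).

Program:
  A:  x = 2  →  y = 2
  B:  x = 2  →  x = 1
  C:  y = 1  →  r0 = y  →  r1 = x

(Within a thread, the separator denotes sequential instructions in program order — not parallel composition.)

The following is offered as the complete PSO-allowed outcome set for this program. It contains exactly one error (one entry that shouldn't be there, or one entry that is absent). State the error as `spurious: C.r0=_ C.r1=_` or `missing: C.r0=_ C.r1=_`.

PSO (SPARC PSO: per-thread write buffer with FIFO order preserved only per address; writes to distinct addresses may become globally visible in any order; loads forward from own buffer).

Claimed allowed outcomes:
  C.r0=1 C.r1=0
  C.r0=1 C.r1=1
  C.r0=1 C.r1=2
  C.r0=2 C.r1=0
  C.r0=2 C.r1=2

missing: C.r0=2 C.r1=1

outcome vector order: (C.r0,C.r1)
PSO (6): 1/0, 1/1, 1/2, 2/0, 2/1, 2/2
PSO∖claimed = {2/1}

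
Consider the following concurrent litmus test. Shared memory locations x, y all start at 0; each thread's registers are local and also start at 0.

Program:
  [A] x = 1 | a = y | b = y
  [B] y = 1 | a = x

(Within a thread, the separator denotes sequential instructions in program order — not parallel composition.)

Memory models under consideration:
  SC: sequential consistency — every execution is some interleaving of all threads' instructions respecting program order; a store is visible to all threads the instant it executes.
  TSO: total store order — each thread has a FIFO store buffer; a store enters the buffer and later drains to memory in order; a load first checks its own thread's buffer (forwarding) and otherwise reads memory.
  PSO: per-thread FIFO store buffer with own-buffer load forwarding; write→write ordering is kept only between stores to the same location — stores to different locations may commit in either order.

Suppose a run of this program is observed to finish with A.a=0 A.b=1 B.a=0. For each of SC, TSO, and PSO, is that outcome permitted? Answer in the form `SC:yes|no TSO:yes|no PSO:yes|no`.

SC:no TSO:yes PSO:yes

outcome vector order: (A.a,A.b,B.a)
under SC → <0 0 1>; <0 1 1>; <1 1 0>; <1 1 1>
under TSO → <0 0 0>; <0 0 1>; <0 1 0>; <0 1 1>; <1 1 0>; <1 1 1>
under PSO → <0 0 0>; <0 0 1>; <0 1 0>; <0 1 1>; <1 1 0>; <1 1 1>
target <0 1 0> ∈ {TSO,PSO}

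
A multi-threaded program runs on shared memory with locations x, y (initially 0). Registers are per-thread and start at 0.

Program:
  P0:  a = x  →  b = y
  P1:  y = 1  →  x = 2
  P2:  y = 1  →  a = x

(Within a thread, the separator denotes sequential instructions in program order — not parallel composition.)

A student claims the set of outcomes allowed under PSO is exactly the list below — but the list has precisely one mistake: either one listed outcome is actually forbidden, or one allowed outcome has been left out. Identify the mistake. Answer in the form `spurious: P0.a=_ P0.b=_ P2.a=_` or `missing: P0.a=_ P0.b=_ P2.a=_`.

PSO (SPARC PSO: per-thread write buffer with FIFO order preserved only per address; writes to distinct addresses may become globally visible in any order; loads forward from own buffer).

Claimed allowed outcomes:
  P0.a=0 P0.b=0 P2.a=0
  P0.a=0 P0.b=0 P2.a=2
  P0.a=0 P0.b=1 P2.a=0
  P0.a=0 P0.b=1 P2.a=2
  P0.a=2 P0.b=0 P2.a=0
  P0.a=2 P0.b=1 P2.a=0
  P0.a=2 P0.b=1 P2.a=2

missing: P0.a=2 P0.b=0 P2.a=2

outcome vector order: (P0.a,P0.b,P2.a)
PSO: 8 outcomes — {000, 002, 010, 012, 200, 202, 210, 212}
PSO∖claimed = {202}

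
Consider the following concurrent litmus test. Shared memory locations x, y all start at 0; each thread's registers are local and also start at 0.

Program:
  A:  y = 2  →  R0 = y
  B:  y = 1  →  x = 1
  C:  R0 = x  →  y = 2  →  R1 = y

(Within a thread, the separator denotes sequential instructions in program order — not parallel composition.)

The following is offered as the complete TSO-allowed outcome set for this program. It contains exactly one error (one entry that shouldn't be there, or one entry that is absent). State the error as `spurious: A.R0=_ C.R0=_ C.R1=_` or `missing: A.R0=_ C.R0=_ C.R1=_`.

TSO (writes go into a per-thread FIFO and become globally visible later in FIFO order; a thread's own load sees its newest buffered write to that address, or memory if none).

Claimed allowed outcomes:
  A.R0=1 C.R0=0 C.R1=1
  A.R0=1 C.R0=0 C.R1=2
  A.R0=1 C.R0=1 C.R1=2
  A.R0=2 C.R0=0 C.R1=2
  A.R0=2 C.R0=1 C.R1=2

outcome vector order: (A.R0,C.R0,C.R1)
under TSO → <1 0 1>; <1 0 2>; <1 1 2>; <2 0 1>; <2 0 2>; <2 1 2>
TSO∖claimed = {<2 0 1>}

missing: A.R0=2 C.R0=0 C.R1=1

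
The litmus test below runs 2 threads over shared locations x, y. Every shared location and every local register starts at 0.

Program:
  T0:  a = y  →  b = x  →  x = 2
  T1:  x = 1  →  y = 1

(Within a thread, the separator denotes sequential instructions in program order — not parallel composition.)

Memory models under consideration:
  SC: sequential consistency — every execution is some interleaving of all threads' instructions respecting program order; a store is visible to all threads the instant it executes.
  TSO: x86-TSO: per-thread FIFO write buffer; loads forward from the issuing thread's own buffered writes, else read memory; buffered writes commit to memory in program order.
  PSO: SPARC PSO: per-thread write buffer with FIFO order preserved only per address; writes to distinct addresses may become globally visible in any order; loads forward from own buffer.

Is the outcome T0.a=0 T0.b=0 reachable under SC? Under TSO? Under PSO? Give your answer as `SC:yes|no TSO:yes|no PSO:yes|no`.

outcome vector order: (T0.a,T0.b)
[SC] allowed = {00 01 11}
[TSO] allowed = {00 01 11}
[PSO] allowed = {00 01 10 11}
target 00 ∈ {SC,TSO,PSO}

SC:yes TSO:yes PSO:yes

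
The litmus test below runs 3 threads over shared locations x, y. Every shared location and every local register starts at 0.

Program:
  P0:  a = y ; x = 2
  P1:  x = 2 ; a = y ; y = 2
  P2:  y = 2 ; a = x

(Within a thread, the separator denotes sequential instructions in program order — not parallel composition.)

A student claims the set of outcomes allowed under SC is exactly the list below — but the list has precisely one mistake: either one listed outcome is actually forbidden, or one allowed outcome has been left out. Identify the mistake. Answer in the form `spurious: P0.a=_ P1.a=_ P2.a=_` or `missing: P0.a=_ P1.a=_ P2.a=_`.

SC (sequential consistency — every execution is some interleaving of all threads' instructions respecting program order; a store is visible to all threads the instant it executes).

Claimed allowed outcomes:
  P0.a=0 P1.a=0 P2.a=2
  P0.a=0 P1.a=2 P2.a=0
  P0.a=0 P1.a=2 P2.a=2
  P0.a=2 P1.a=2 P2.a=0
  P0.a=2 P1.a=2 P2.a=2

missing: P0.a=2 P1.a=0 P2.a=2

outcome vector order: (P0.a,P1.a,P2.a)
[SC] allowed = {0/0/2 0/2/0 0/2/2 2/0/2 2/2/0 2/2/2}
SC∖claimed = {2/0/2}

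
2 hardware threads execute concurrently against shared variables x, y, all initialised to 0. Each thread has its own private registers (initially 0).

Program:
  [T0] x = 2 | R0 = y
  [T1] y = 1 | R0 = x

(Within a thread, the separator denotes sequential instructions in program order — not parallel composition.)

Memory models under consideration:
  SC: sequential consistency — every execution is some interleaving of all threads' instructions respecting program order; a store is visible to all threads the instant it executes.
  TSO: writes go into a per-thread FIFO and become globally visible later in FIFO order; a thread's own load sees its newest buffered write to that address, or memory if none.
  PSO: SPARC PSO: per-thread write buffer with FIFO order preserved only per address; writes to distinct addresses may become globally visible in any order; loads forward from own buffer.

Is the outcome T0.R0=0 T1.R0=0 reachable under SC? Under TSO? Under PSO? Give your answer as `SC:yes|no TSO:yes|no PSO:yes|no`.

SC:no TSO:yes PSO:yes

outcome vector order: (T0.R0,T1.R0)
[SC] allowed = {(0,2), (1,0), (1,2)}
[TSO] allowed = {(0,0), (0,2), (1,0), (1,2)}
[PSO] allowed = {(0,0), (0,2), (1,0), (1,2)}
target (0,0) ∈ {TSO,PSO}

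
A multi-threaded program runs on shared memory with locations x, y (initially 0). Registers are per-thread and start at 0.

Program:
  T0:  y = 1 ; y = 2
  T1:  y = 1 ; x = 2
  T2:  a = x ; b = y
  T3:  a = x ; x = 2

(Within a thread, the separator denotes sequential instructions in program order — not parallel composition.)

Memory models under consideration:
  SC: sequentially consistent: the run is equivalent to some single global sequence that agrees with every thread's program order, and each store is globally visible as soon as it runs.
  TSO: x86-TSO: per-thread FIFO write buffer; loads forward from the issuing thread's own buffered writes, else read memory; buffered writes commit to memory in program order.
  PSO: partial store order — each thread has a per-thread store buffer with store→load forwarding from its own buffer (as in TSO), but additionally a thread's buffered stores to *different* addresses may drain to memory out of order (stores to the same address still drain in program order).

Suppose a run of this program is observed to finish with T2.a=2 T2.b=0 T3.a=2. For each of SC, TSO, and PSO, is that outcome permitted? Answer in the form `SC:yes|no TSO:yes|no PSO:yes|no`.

outcome vector order: (T2.a,T2.b,T3.a)
[SC] allowed = {0/0/0 0/0/2 0/1/0 0/1/2 0/2/0 0/2/2 2/0/0 2/1/0 2/1/2 2/2/0 2/2/2}
[TSO] allowed = {0/0/0 0/0/2 0/1/0 0/1/2 0/2/0 0/2/2 2/0/0 2/1/0 2/1/2 2/2/0 2/2/2}
[PSO] allowed = {0/0/0 0/0/2 0/1/0 0/1/2 0/2/0 0/2/2 2/0/0 2/0/2 2/1/0 2/1/2 2/2/0 2/2/2}
target 2/0/2 ∈ {PSO}

SC:no TSO:no PSO:yes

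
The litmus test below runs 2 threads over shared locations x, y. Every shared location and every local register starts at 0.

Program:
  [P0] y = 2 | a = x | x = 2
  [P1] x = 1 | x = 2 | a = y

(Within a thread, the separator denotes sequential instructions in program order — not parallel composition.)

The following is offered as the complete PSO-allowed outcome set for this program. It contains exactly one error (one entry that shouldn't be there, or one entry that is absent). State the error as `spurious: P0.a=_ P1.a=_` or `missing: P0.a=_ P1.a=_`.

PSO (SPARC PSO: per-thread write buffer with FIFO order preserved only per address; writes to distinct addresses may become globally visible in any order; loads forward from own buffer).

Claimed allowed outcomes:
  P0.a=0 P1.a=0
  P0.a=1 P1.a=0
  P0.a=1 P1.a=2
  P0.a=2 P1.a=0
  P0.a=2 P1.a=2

missing: P0.a=0 P1.a=2

outcome vector order: (P0.a,P1.a)
[PSO] allowed = {(0,0), (0,2), (1,0), (1,2), (2,0), (2,2)}
PSO∖claimed = {(0,2)}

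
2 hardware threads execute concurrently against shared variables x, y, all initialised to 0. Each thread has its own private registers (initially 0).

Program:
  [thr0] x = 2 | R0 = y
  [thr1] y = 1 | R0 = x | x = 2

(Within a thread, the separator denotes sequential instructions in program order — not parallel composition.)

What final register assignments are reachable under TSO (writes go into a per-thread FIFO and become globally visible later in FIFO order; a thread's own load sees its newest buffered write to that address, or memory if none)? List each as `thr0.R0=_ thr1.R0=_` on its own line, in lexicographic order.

outcome vector order: (thr0.R0,thr1.R0)
|TSO outcomes| = 4

thr0.R0=0 thr1.R0=0
thr0.R0=0 thr1.R0=2
thr0.R0=1 thr1.R0=0
thr0.R0=1 thr1.R0=2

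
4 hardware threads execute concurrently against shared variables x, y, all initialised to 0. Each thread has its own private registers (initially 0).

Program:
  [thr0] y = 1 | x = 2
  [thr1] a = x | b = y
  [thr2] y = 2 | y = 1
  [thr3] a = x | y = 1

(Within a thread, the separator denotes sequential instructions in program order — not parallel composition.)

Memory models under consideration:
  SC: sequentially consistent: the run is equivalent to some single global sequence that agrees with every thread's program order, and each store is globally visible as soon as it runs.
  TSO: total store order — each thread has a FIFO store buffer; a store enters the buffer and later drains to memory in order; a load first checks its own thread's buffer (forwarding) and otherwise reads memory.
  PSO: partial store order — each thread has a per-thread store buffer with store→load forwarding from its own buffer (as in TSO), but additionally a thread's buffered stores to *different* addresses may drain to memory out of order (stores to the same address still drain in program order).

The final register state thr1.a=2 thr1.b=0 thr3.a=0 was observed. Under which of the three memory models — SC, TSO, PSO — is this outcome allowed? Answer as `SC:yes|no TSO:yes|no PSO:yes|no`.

SC:no TSO:no PSO:yes

outcome vector order: (thr1.a,thr1.b,thr3.a)
[SC] allowed = {(0,0,0); (0,0,2); (0,1,0); (0,1,2); (0,2,0); (0,2,2); (2,1,0); (2,1,2); (2,2,0); (2,2,2)}
[TSO] allowed = {(0,0,0); (0,0,2); (0,1,0); (0,1,2); (0,2,0); (0,2,2); (2,1,0); (2,1,2); (2,2,0); (2,2,2)}
[PSO] allowed = {(0,0,0); (0,0,2); (0,1,0); (0,1,2); (0,2,0); (0,2,2); (2,0,0); (2,0,2); (2,1,0); (2,1,2); (2,2,0); (2,2,2)}
target (2,0,0) ∈ {PSO}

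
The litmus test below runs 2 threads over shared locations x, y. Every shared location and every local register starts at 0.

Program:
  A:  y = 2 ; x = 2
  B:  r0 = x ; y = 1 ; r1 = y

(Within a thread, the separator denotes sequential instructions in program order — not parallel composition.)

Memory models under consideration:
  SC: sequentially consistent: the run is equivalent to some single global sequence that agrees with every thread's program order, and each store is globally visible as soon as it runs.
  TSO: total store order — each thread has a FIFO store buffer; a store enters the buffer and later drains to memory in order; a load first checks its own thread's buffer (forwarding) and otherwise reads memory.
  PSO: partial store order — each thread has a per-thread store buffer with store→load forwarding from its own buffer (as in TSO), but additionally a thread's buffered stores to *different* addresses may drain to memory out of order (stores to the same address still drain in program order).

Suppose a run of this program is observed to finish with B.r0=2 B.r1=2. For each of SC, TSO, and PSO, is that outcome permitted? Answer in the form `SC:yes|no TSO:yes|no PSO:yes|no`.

outcome vector order: (B.r0,B.r1)
SC: 3 outcomes — {01; 02; 21}
TSO: 3 outcomes — {01; 02; 21}
PSO: 4 outcomes — {01; 02; 21; 22}
target 22 ∈ {PSO}

SC:no TSO:no PSO:yes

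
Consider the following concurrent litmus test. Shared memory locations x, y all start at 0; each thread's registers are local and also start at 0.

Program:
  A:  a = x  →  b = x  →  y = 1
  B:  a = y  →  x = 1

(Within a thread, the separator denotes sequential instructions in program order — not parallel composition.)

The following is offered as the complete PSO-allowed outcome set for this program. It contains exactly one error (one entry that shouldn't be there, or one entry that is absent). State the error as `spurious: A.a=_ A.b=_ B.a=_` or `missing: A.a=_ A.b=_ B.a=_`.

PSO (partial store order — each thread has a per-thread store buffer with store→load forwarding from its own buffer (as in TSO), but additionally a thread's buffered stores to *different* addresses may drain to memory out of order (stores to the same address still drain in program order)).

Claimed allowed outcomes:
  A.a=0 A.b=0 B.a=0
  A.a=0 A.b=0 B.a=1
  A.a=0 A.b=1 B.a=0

outcome vector order: (A.a,A.b,B.a)
[PSO] allowed = {000, 001, 010, 110}
PSO∖claimed = {110}

missing: A.a=1 A.b=1 B.a=0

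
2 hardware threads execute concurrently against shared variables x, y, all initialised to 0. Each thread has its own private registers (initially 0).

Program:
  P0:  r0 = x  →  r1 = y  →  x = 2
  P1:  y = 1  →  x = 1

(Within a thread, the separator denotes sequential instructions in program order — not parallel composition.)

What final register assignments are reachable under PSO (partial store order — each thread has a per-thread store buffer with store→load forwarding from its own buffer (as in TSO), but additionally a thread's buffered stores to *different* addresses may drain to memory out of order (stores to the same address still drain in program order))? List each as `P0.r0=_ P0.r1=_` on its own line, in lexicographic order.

outcome vector order: (P0.r0,P0.r1)
|PSO outcomes| = 4

P0.r0=0 P0.r1=0
P0.r0=0 P0.r1=1
P0.r0=1 P0.r1=0
P0.r0=1 P0.r1=1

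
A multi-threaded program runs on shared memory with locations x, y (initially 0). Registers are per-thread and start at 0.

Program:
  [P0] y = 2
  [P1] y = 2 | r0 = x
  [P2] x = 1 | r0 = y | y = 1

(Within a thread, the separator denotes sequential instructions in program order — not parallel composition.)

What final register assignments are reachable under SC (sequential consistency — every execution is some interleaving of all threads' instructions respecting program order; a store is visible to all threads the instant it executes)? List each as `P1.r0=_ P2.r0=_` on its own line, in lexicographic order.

P1.r0=0 P2.r0=2
P1.r0=1 P2.r0=0
P1.r0=1 P2.r0=2

outcome vector order: (P1.r0,P2.r0)
|SC outcomes| = 3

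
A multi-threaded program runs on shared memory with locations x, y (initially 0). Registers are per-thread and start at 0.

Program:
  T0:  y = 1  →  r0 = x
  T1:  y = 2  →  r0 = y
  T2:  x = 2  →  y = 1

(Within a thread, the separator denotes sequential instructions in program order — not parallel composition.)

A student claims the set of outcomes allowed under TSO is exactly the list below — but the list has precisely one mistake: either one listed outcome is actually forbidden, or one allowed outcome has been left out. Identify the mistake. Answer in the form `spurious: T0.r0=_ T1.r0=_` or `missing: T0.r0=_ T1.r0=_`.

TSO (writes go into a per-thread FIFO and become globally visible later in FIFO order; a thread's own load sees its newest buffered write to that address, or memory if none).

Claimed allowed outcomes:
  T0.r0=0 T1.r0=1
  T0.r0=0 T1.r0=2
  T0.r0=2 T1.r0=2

outcome vector order: (T0.r0,T1.r0)
under TSO → 0/1; 0/2; 2/1; 2/2
TSO∖claimed = {2/1}

missing: T0.r0=2 T1.r0=1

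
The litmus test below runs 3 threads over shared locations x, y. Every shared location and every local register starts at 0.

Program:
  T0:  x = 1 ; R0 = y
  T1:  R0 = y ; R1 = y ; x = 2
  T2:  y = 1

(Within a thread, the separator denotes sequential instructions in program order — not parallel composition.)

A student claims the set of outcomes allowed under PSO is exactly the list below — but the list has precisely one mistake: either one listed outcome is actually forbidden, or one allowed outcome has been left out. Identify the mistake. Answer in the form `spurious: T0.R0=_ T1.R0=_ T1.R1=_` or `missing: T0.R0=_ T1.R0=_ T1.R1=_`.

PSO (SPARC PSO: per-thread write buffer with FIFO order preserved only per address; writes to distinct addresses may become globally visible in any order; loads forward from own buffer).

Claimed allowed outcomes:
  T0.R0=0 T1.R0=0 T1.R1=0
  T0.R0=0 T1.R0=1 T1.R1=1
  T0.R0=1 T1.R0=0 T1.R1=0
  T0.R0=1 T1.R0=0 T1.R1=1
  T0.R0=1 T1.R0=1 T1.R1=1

outcome vector order: (T0.R0,T1.R0,T1.R1)
PSO: 6 outcomes — {<0 0 0> <0 0 1> <0 1 1> <1 0 0> <1 0 1> <1 1 1>}
PSO∖claimed = {<0 0 1>}

missing: T0.R0=0 T1.R0=0 T1.R1=1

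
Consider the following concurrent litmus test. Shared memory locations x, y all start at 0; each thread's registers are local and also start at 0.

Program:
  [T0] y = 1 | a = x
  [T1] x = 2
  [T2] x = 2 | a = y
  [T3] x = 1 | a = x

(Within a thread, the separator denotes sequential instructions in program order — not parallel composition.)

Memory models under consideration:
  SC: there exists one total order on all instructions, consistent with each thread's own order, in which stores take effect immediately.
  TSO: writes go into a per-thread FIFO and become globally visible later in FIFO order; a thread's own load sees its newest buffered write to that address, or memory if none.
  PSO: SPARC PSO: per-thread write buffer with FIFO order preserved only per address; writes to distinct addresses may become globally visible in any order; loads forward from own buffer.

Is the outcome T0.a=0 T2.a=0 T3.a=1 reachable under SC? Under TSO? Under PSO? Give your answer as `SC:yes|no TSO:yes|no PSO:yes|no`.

SC:no TSO:yes PSO:yes

outcome vector order: (T0.a,T2.a,T3.a)
under SC → <0 1 1>; <0 1 2>; <1 0 1>; <1 0 2>; <1 1 1>; <1 1 2>; <2 0 1>; <2 0 2>; <2 1 1>; <2 1 2>
under TSO → <0 0 1>; <0 0 2>; <0 1 1>; <0 1 2>; <1 0 1>; <1 0 2>; <1 1 1>; <1 1 2>; <2 0 1>; <2 0 2>; <2 1 1>; <2 1 2>
under PSO → <0 0 1>; <0 0 2>; <0 1 1>; <0 1 2>; <1 0 1>; <1 0 2>; <1 1 1>; <1 1 2>; <2 0 1>; <2 0 2>; <2 1 1>; <2 1 2>
target <0 0 1> ∈ {TSO,PSO}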